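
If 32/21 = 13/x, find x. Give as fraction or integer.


Setting up: 32/21 = 13/x
Cross multiply: 32 * x = 21 * 13
32x = 273
x = 273/32
x = 273/32

273/32


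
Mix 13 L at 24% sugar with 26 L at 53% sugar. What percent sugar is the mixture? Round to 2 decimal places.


Solute in mixture 1 = 24% of 13 L = 13*24/100 = 78/25 L
Solute in mixture 2 = 53% of 26 L = 26*53/100 = 689/50 L
Total solute = 78/25 + 689/50 = 169/10 L
Total volume = 13 + 26 = 39 L
Final concentration = 169/10/39 * 100 = 43.33%

43.33


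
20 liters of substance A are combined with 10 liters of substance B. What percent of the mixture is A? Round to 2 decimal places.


Volume of A = 20 L
Volume of B = 10 L
Total volume = 20 + 10 = 30 L
Percentage of A = (20/30) * 100
= 66.67%

66.67


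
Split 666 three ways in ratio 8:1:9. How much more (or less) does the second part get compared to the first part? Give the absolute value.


Total parts = 8 + 1 + 9 = 18
Value per part = 666 / 18 = 37
Shares: 8*37=296, 1*37=37, 9*37=333
Second share = 37, first share = 296
Difference = |37 - 296| = 259

259


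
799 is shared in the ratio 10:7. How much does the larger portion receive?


Total parts = 10 + 7 = 17
Value per part = 799 / 17 = 47
First share = 10 * 47 = 470
Second share = 7 * 47 = 329
Larger share = 470

470


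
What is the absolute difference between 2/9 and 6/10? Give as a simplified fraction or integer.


Simplify: 2/9 = 2/9 and 6/10 = 3/5
Find common denominator: LCD = 45
Convert: 10/45 and 27/45
Difference = |10 - 27|/45 = 17/45
Simplified = 17/45

17/45


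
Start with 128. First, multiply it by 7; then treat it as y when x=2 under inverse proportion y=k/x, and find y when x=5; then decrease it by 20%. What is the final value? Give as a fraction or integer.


Start with 128.
Step 1: Multiply by 7: 128 * 7 = 896
Step 2: Inverse prop: k = (896)*2; new y = k/5 = 896*2/5 = 1792/5
Step 3: Decrease by 20%: 1792/5 * 80/100 = 7168/25
Final result = 7168/25

7168/25


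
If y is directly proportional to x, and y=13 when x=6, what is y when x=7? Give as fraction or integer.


Direct proportion: y = kx
Find k: k = 13/6 = 13/6
Compute y at x=7: y = 13/6 * 7
y = 91/6

91/6


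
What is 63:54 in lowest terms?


Find GCD(63, 54)
GCD = 9
Divide both by 9: 63/9 = 7, 54/9 = 6
Simplified ratio = 7:6

7:6


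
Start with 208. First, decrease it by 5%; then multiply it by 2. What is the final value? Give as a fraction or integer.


Start with 208.
Step 1: Decrease by 5%: 208 * 95/100 = 988/5
Step 2: Multiply by 2: 988/5 * 2 = 1976/5
Final result = 1976/5

1976/5


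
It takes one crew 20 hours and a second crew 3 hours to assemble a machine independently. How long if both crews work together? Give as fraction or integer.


Rate of A = 1/20 job per hour
Rate of B = 1/3 job per hour
Combined rate = 1/20 + 1/3
Find common denominator: (3 + 20)/(20*3) = 23/60
Combined rate = 23/60 job per hour
Time together = 1 / (23/60) = 60/23 hours

60/23


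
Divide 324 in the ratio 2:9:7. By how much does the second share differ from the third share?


Total parts = 2 + 9 + 7 = 18
Value per part = 324 / 18 = 18
Shares: 2*18=36, 9*18=162, 7*18=126
Second share = 162, third share = 126
Difference = |162 - 126| = 36

36


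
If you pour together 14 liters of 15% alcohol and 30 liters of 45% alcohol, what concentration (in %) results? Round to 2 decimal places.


Solute in mixture 1 = 15% of 14 L = 14*15/100 = 21/10 L
Solute in mixture 2 = 45% of 30 L = 30*45/100 = 27/2 L
Total solute = 21/10 + 27/2 = 78/5 L
Total volume = 14 + 30 = 44 L
Final concentration = 78/5/44 * 100 = 35.45%

35.45


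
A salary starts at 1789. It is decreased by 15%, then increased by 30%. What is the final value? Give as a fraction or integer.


Start: 1789
Step 1: decrease by 15% => multiply by 85/100
  1789 * 85/100 = 30413/20
Step 2: increase by 30% => multiply by 130/100
  30413/20 * 130/100 = 395369/200
Final value = 395369/200

395369/200


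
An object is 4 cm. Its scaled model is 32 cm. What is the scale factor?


Original length = 4 cm
Scaled length = 32 cm
Scale factor = 32 / 4
= 8

8


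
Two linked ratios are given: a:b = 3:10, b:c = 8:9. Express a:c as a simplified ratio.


Given a:b = 3:10 and b:c = 8:9
Make b consistent. Multiply first ratio by 8: a:b = 24:80
Multiply second ratio by 10: b:c = 80:90
Now b = 80 in both, so a:b:c = 24:80:90
Therefore a:c = 24:90
Simplify by GCD: a:c = 4:15

4:15


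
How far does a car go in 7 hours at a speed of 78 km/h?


Using distance = speed * time
Speed = 78 km/h
Time = 7 hours
Distance = 78 * 7
= 546 km

546


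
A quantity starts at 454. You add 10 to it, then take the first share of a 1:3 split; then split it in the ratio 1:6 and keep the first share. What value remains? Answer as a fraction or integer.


Start with 454.
Step 1: Add 10: 454+10=464; split 1:3 first = 464*1/4 = 116
Step 2: Split 1:6, first share = 116 * 1/7 = 116/7
Final result = 116/7

116/7


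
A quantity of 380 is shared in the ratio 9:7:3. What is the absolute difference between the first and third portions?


Total parts = 9 + 7 + 3 = 19
Value per part = 380 / 19 = 20
Shares: 9*20=180, 7*20=140, 3*20=60
First share = 180, third share = 60
Difference = |180 - 60| = 120

120


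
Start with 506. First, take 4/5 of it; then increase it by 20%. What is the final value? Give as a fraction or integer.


Start with 506.
Step 1: Take 4/5: 506 * 4/5 = 2024/5
Step 2: Increase by 20%: 2024/5 * 120/100 = 12144/25
Final result = 12144/25

12144/25


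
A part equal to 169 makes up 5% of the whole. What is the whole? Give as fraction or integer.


Given: 169 is 5% of the whole
Set up: 169 = 5/100 * whole
whole = 169 * 100 / 5
whole = 16900 / 5
whole = 3380

3380


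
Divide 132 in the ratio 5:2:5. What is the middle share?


Ratio = 5:2:5
Total parts = 5 + 2 + 5 = 12
Value per part = 132 / 12 = 11
First share = 5 * 11 = 55
Middle share = 2 * 11 = 22
Third share = 5 * 11 = 55

22


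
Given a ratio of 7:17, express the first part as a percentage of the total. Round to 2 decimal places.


Total parts = 7 + 17 = 24
First part fraction = 7/24
Percentage = (7/24) * 100
= 0.291667 * 100
= 29.17%

29.17


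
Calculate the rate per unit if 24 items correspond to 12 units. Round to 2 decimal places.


Total items = 24
Number of units = 12
Unit rate = 24 / 12
= 2 items per unit

2


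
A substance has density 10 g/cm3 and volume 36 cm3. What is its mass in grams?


Using mass = density * volume
Density = 10 g/cm3
Volume = 36 cm3
Mass = 10 * 36
= 360 g

360


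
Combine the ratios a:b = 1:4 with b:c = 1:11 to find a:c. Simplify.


Given a:b = 1:4 and b:c = 1:11
Make b consistent. Multiply first ratio by 1: a:b = 1:4
Multiply second ratio by 4: b:c = 4:44
Now b = 4 in both, so a:b:c = 1:4:44
Therefore a:c = 1:44
Simplify by GCD: a:c = 1:44

1:44


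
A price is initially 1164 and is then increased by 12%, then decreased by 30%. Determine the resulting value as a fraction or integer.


Start: 1164
Step 1: increase by 12% => multiply by 112/100
  1164 * 112/100 = 32592/25
Step 2: decrease by 30% => multiply by 70/100
  32592/25 * 70/100 = 114072/125
Final value = 114072/125

114072/125


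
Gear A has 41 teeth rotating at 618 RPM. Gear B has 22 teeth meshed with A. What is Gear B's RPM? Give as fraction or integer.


Gear ratio: teeth_A * RPM_A = teeth_B * RPM_B
41 * 618 = 22 * RPM_B
25338 = 22 * RPM_B
RPM_B = 25338 / 22
RPM_B = 12669/11

12669/11


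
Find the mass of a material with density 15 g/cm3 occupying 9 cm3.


Using mass = density * volume
Density = 15 g/cm3
Volume = 9 cm3
Mass = 15 * 9
= 135 g

135


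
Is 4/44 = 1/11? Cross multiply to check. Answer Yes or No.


Cross multiply to check 4/44 = 1/11
Left cross product: 4 * 11 = 44
Right cross product: 44 * 1 = 44
44 = 44
Equal, so proportions match => Yes

Yes


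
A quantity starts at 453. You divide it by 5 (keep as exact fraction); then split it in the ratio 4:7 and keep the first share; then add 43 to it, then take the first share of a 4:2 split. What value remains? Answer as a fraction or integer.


Start with 453.
Step 1: Divide by 5: 453 / 5 = 453/5
Step 2: Split 4:7, first share = 453/5 * 4/11 = 1812/55
Step 3: Add 43: 1812/55+43=4177/55; split 4:2 first = 4177/55*4/6 = 8354/165
Final result = 8354/165

8354/165


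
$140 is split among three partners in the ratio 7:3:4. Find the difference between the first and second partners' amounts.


Total parts = 7 + 3 + 4 = 14
Value per part = 140 / 14 = 10
Shares: 7*10=70, 3*10=30, 4*10=40
First share = 70, second share = 30
Difference = |70 - 30| = 40

40


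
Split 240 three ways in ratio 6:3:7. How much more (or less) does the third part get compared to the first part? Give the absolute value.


Total parts = 6 + 3 + 7 = 16
Value per part = 240 / 16 = 15
Shares: 6*15=90, 3*15=45, 7*15=105
Third share = 105, first share = 90
Difference = |105 - 90| = 15

15


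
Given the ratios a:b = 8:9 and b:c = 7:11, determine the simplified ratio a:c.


Given a:b = 8:9 and b:c = 7:11
Make b consistent. Multiply first ratio by 7: a:b = 56:63
Multiply second ratio by 9: b:c = 63:99
Now b = 63 in both, so a:b:c = 56:63:99
Therefore a:c = 56:99
Simplify by GCD: a:c = 56:99

56:99


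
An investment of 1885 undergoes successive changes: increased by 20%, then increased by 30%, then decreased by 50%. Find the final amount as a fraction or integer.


Start: 1885
Step 1: increase by 20% => multiply by 120/100
  1885 * 120/100 = 2262
Step 2: increase by 30% => multiply by 130/100
  2262 * 130/100 = 14703/5
Step 3: decrease by 50% => multiply by 50/100
  14703/5 * 50/100 = 14703/10
Final value = 14703/10

14703/10


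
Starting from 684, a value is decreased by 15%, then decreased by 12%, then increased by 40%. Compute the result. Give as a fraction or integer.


Start: 684
Step 1: decrease by 15% => multiply by 85/100
  684 * 85/100 = 2907/5
Step 2: decrease by 12% => multiply by 88/100
  2907/5 * 88/100 = 63954/125
Step 3: increase by 40% => multiply by 140/100
  63954/125 * 140/100 = 447678/625
Final value = 447678/625

447678/625


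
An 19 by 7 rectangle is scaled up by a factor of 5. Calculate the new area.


Original dimensions: 19 x 7
Enlargement factor = 5
New width = 19 * 5 = 95
New height = 7 * 5 = 35
New area = 95 * 35 = 3325

3325


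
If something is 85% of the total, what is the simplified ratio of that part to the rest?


Part = 85%, Remainder = 15%
Ratio = 85:15
GCD(85, 15) = 5
Simplify: 17:3 = 17:3

17:3


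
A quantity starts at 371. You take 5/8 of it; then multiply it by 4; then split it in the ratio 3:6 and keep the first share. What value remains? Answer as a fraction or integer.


Start with 371.
Step 1: Take 5/8: 371 * 5/8 = 1855/8
Step 2: Multiply by 4: 1855/8 * 4 = 1855/2
Step 3: Split 3:6, first share = 1855/2 * 3/9 = 1855/6
Final result = 1855/6

1855/6


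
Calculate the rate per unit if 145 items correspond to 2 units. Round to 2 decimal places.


Total items = 145
Number of units = 2
Unit rate = 145 / 2
= 72.50 items per unit

72.50


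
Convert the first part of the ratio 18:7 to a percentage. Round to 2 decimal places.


Total parts = 18 + 7 = 25
First part fraction = 18/25
Percentage = (18/25) * 100
= 0.72 * 100
= 72.00%

72.00


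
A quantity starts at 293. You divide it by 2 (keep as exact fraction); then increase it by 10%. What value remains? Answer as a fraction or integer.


Start with 293.
Step 1: Divide by 2: 293 / 2 = 293/2
Step 2: Increase by 10%: 293/2 * 110/100 = 3223/20
Final result = 3223/20

3223/20


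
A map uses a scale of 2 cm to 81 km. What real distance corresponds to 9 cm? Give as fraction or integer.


Map scale: 2 cm = 81 km
Measured distance on map = 9 cm
Set up proportion: 9 * 81 / 2
= 729 / 2
= 729/2 km

729/2


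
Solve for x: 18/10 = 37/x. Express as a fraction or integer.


Setting up: 18/10 = 37/x
Cross multiply: 18 * x = 10 * 37
18x = 370
x = 370/18
x = 185/9

185/9


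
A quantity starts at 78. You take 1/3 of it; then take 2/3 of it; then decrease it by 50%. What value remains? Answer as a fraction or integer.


Start with 78.
Step 1: Take 1/3: 78 * 1/3 = 26
Step 2: Take 2/3: 26 * 2/3 = 52/3
Step 3: Decrease by 50%: 52/3 * 50/100 = 26/3
Final result = 26/3

26/3


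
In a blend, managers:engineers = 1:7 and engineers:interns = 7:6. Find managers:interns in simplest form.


Given a:b = 1:7 and b:c = 7:6
Make b consistent. Multiply first ratio by 7: a:b = 7:49
Multiply second ratio by 7: b:c = 49:42
Now b = 49 in both, so a:b:c = 7:49:42
Therefore a:c = 7:42
Simplify by GCD: a:c = 1:6

1:6


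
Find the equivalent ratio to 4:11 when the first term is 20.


Original ratio: 4:11
First term target: 20
Scale factor = 20 / 4 = 5
Multiply second term: 11 * 5 = 55
Equivalent ratio = 20:55

20:55


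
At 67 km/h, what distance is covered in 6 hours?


Using distance = speed * time
Speed = 67 km/h
Time = 6 hours
Distance = 67 * 6
= 402 km

402


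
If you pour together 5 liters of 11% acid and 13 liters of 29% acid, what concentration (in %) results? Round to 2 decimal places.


Solute in mixture 1 = 11% of 5 L = 5*11/100 = 11/20 L
Solute in mixture 2 = 29% of 13 L = 13*29/100 = 377/100 L
Total solute = 11/20 + 377/100 = 108/25 L
Total volume = 5 + 13 = 18 L
Final concentration = 108/25/18 * 100 = 24.00%

24.00


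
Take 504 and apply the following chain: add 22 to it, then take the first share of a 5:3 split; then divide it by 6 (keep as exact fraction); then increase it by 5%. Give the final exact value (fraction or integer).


Start with 504.
Step 1: Add 22: 504+22=526; split 5:3 first = 526*5/8 = 1315/4
Step 2: Divide by 6: 1315/4 / 6 = 1315/24
Step 3: Increase by 5%: 1315/24 * 105/100 = 1841/32
Final result = 1841/32

1841/32


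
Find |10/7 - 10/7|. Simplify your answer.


Simplify: 10/7 = 10/7 and 10/7 = 10/7
Find common denominator: LCD = 7
Convert: 10/7 and 10/7
Difference = |10 - 10|/7 = 0/7
Simplified = 0

0


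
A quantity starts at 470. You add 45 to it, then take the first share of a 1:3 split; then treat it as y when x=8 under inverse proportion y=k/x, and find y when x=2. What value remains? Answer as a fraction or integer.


Start with 470.
Step 1: Add 45: 470+45=515; split 1:3 first = 515*1/4 = 515/4
Step 2: Inverse prop: k = (515/4)*8; new y = k/2 = 515/4*8/2 = 515
Final result = 515

515


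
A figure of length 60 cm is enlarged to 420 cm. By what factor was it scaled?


Original length = 60 cm
Scaled length = 420 cm
Scale factor = 420 / 60
= 7

7


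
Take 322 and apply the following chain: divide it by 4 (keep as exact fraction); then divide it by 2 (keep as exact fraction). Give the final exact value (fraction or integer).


Start with 322.
Step 1: Divide by 4: 322 / 4 = 161/2
Step 2: Divide by 2: 161/2 / 2 = 161/4
Final result = 161/4

161/4


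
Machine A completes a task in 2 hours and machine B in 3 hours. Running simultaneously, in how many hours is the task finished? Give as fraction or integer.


Rate of A = 1/2 job per hour
Rate of B = 1/3 job per hour
Combined rate = 1/2 + 1/3
Find common denominator: (3 + 2)/(2*3) = 5/6
Combined rate = 5/6 job per hour
Time together = 1 / (5/6) = 6/5 hours

6/5


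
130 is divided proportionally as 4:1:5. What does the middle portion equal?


Ratio = 4:1:5
Total parts = 4 + 1 + 5 = 10
Value per part = 130 / 10 = 13
First share = 4 * 13 = 52
Middle share = 1 * 13 = 13
Third share = 5 * 13 = 65

13


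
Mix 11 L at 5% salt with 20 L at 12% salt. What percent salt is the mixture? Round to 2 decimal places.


Solute in mixture 1 = 5% of 11 L = 11*5/100 = 11/20 L
Solute in mixture 2 = 12% of 20 L = 20*12/100 = 12/5 L
Total solute = 11/20 + 12/5 = 59/20 L
Total volume = 11 + 20 = 31 L
Final concentration = 59/20/31 * 100 = 9.52%

9.52


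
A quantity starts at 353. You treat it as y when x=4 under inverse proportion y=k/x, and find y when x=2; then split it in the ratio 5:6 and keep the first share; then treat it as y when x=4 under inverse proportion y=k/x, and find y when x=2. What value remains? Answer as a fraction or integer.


Start with 353.
Step 1: Inverse prop: k = (353)*4; new y = k/2 = 353*4/2 = 706
Step 2: Split 5:6, first share = 706 * 5/11 = 3530/11
Step 3: Inverse prop: k = (3530/11)*4; new y = k/2 = 3530/11*4/2 = 7060/11
Final result = 7060/11

7060/11


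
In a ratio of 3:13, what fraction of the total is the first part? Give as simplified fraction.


Total parts = 3 + 13 = 16
First part fraction = 3/16
Simplify: 3/16 = 3/16

3/16


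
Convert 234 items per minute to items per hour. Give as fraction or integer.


Converting from per minute to per hour
Rate = 234 items per minute
Multiply by 60: 234 * 60
= 14040 items per hour

14040


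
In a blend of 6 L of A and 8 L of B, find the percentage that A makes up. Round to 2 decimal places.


Volume of A = 6 L
Volume of B = 8 L
Total volume = 6 + 8 = 14 L
Percentage of A = (6/14) * 100
= 42.86%

42.86


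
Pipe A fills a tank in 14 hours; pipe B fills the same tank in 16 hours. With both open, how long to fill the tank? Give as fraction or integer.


Rate of A = 1/14 job per hour
Rate of B = 1/16 job per hour
Combined rate = 1/14 + 1/16
Find common denominator: (16 + 14)/(14*16) = 30/224
Combined rate = 15/112 job per hour
Time together = 1 / (15/112) = 112/15 hours

112/15


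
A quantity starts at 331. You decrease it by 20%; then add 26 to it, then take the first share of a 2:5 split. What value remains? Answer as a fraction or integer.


Start with 331.
Step 1: Decrease by 20%: 331 * 80/100 = 1324/5
Step 2: Add 26: 1324/5+26=1454/5; split 2:5 first = 1454/5*2/7 = 2908/35
Final result = 2908/35

2908/35


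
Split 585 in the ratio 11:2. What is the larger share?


Total parts = 11 + 2 = 13
Value per part = 585 / 13 = 45
First share = 11 * 45 = 495
Second share = 2 * 45 = 90
Larger share = 495

495


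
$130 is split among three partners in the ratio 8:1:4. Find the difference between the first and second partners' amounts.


Total parts = 8 + 1 + 4 = 13
Value per part = 130 / 13 = 10
Shares: 8*10=80, 1*10=10, 4*10=40
First share = 80, second share = 10
Difference = |80 - 10| = 70

70


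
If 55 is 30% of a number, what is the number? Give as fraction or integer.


Given: 55 is 30% of the whole
Set up: 55 = 30/100 * whole
whole = 55 * 100 / 30
whole = 5500 / 30
whole = 550/3

550/3


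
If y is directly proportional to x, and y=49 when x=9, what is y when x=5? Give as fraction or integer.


Direct proportion: y = kx
Find k: k = 49/9 = 49/9
Compute y at x=5: y = 49/9 * 5
y = 245/9

245/9


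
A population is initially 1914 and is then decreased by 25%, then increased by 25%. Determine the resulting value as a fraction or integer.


Start: 1914
Step 1: decrease by 25% => multiply by 75/100
  1914 * 75/100 = 2871/2
Step 2: increase by 25% => multiply by 125/100
  2871/2 * 125/100 = 14355/8
Final value = 14355/8

14355/8


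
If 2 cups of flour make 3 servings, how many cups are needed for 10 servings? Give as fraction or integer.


Original: 2 cups for 3 servings
Target servings = 10
Scaling factor = 10/3
New amount = 2 * 10/3
= 20/3
= 20/3 cups

20/3


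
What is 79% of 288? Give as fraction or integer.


Compute 79% of 288
Convert percentage: 79% = 79/100
Multiply: 288 * 79/100
= 22752/100
= 5688/25

5688/25


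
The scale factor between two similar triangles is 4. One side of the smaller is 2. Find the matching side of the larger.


Similar triangles have proportional sides
Scale factor = 4
Smaller side = 2
Corresponding larger side = 2 * 4
= 8

8


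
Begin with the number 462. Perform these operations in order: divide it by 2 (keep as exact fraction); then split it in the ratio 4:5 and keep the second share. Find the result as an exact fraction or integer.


Start with 462.
Step 1: Divide by 2: 462 / 2 = 231
Step 2: Split 4:5, second share = 231 * 5/9 = 385/3
Final result = 385/3

385/3


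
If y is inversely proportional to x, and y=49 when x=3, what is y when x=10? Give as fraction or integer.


Inverse proportion: y = k/x
Find k: k = 3 * 49 = 147
Compute y at x=10: y = 147/10
y = 147/10

147/10


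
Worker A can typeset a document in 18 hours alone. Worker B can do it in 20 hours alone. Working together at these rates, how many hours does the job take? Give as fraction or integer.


Rate of A = 1/18 job per hour
Rate of B = 1/20 job per hour
Combined rate = 1/18 + 1/20
Find common denominator: (20 + 18)/(18*20) = 38/360
Combined rate = 19/180 job per hour
Time together = 1 / (19/180) = 180/19 hours

180/19


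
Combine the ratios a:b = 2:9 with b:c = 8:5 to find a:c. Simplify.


Given a:b = 2:9 and b:c = 8:5
Make b consistent. Multiply first ratio by 8: a:b = 16:72
Multiply second ratio by 9: b:c = 72:45
Now b = 72 in both, so a:b:c = 16:72:45
Therefore a:c = 16:45
Simplify by GCD: a:c = 16:45

16:45


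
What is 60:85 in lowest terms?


Find GCD(60, 85)
GCD = 5
Divide both by 5: 60/5 = 12, 85/5 = 17
Simplified ratio = 12:17

12:17


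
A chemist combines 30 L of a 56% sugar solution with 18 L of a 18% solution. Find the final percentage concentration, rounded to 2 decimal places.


Solute in mixture 1 = 56% of 30 L = 30*56/100 = 84/5 L
Solute in mixture 2 = 18% of 18 L = 18*18/100 = 81/25 L
Total solute = 84/5 + 81/25 = 501/25 L
Total volume = 30 + 18 = 48 L
Final concentration = 501/25/48 * 100 = 41.75%

41.75


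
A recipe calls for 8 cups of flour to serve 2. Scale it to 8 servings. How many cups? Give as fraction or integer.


Original: 8 cups for 2 servings
Target servings = 8
Scaling factor = 8/2
New amount = 8 * 8/2
= 64/2
= 32 cups

32


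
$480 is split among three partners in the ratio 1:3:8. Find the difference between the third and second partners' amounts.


Total parts = 1 + 3 + 8 = 12
Value per part = 480 / 12 = 40
Shares: 1*40=40, 3*40=120, 8*40=320
Third share = 320, second share = 120
Difference = |320 - 120| = 200

200


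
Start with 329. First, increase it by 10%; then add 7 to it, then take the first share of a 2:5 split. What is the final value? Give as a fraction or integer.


Start with 329.
Step 1: Increase by 10%: 329 * 110/100 = 3619/10
Step 2: Add 7: 3619/10+7=3689/10; split 2:5 first = 3689/10*2/7 = 527/5
Final result = 527/5

527/5


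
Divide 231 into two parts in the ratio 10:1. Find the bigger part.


Total parts = 10 + 1 = 11
Value per part = 231 / 11 = 21
First share = 10 * 21 = 210
Second share = 1 * 21 = 21
Larger share = 210

210


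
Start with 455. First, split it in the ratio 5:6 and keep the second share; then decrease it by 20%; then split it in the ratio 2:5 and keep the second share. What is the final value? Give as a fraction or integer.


Start with 455.
Step 1: Split 5:6, second share = 455 * 6/11 = 2730/11
Step 2: Decrease by 20%: 2730/11 * 80/100 = 2184/11
Step 3: Split 2:5, second share = 2184/11 * 5/7 = 1560/11
Final result = 1560/11

1560/11


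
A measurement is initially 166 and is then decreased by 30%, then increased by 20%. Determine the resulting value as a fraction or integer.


Start: 166
Step 1: decrease by 30% => multiply by 70/100
  166 * 70/100 = 581/5
Step 2: increase by 20% => multiply by 120/100
  581/5 * 120/100 = 3486/25
Final value = 3486/25

3486/25


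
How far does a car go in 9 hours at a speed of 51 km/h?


Using distance = speed * time
Speed = 51 km/h
Time = 9 hours
Distance = 51 * 9
= 459 km

459


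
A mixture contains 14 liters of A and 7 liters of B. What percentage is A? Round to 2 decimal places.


Volume of A = 14 L
Volume of B = 7 L
Total volume = 14 + 7 = 21 L
Percentage of A = (14/21) * 100
= 66.67%

66.67


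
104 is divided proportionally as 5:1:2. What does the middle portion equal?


Ratio = 5:1:2
Total parts = 5 + 1 + 2 = 8
Value per part = 104 / 8 = 13
First share = 5 * 13 = 65
Middle share = 1 * 13 = 13
Third share = 2 * 13 = 26

13


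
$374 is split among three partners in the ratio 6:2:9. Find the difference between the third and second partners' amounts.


Total parts = 6 + 2 + 9 = 17
Value per part = 374 / 17 = 22
Shares: 6*22=132, 2*22=44, 9*22=198
Third share = 198, second share = 44
Difference = |198 - 44| = 154

154


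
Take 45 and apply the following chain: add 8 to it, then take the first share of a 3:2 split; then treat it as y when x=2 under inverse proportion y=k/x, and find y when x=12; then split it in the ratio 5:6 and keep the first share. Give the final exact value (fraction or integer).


Start with 45.
Step 1: Add 8: 45+8=53; split 3:2 first = 53*3/5 = 159/5
Step 2: Inverse prop: k = (159/5)*2; new y = k/12 = 159/5*2/12 = 53/10
Step 3: Split 5:6, first share = 53/10 * 5/11 = 53/22
Final result = 53/22

53/22


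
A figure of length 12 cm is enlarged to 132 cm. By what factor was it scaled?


Original length = 12 cm
Scaled length = 132 cm
Scale factor = 132 / 12
= 11

11


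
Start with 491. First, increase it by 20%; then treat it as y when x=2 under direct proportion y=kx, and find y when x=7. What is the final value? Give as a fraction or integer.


Start with 491.
Step 1: Increase by 20%: 491 * 120/100 = 2946/5
Step 2: Direct prop: k = (2946/5)/2; new y = k*7 = 2946/5*7/2 = 10311/5
Final result = 10311/5

10311/5


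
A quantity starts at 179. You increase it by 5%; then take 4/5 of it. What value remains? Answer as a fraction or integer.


Start with 179.
Step 1: Increase by 5%: 179 * 105/100 = 3759/20
Step 2: Take 4/5: 3759/20 * 4/5 = 3759/25
Final result = 3759/25

3759/25


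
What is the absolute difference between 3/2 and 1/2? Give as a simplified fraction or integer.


Simplify: 3/2 = 3/2 and 1/2 = 1/2
Find common denominator: LCD = 2
Convert: 3/2 and 1/2
Difference = |3 - 1|/2 = 2/2
Simplified = 1

1


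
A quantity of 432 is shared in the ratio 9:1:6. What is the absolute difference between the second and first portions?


Total parts = 9 + 1 + 6 = 16
Value per part = 432 / 16 = 27
Shares: 9*27=243, 1*27=27, 6*27=162
Second share = 27, first share = 243
Difference = |27 - 243| = 216

216


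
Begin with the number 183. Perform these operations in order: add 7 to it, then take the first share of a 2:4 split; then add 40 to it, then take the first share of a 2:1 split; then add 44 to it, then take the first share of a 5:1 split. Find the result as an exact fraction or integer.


Start with 183.
Step 1: Add 7: 183+7=190; split 2:4 first = 190*2/6 = 190/3
Step 2: Add 40: 190/3+40=310/3; split 2:1 first = 310/3*2/3 = 620/9
Step 3: Add 44: 620/9+44=1016/9; split 5:1 first = 1016/9*5/6 = 2540/27
Final result = 2540/27

2540/27


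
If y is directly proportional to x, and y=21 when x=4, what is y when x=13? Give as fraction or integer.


Direct proportion: y = kx
Find k: k = 21/4 = 21/4
Compute y at x=13: y = 21/4 * 13
y = 273/4

273/4


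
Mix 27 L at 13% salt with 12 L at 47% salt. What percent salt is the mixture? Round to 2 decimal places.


Solute in mixture 1 = 13% of 27 L = 27*13/100 = 351/100 L
Solute in mixture 2 = 47% of 12 L = 12*47/100 = 141/25 L
Total solute = 351/100 + 141/25 = 183/20 L
Total volume = 27 + 12 = 39 L
Final concentration = 183/20/39 * 100 = 23.46%

23.46


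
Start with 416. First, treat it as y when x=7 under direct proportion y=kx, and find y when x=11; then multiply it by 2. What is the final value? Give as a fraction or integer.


Start with 416.
Step 1: Direct prop: k = (416)/7; new y = k*11 = 416*11/7 = 4576/7
Step 2: Multiply by 2: 4576/7 * 2 = 9152/7
Final result = 9152/7

9152/7


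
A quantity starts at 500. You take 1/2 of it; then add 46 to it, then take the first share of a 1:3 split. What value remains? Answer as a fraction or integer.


Start with 500.
Step 1: Take 1/2: 500 * 1/2 = 250
Step 2: Add 46: 250+46=296; split 1:3 first = 296*1/4 = 74
Final result = 74

74


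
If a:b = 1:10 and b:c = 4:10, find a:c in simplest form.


Given a:b = 1:10 and b:c = 4:10
Make b consistent. Multiply first ratio by 4: a:b = 4:40
Multiply second ratio by 10: b:c = 40:100
Now b = 40 in both, so a:b:c = 4:40:100
Therefore a:c = 4:100
Simplify by GCD: a:c = 1:25

1:25


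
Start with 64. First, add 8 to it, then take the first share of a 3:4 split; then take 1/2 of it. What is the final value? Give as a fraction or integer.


Start with 64.
Step 1: Add 8: 64+8=72; split 3:4 first = 72*3/7 = 216/7
Step 2: Take 1/2: 216/7 * 1/2 = 108/7
Final result = 108/7

108/7


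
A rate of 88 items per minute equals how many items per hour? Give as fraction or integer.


Converting from per minute to per hour
Rate = 88 items per minute
Multiply by 60: 88 * 60
= 5280 items per hour

5280


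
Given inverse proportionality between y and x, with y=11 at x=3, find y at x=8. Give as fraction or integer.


Inverse proportion: y = k/x
Find k: k = 3 * 11 = 33
Compute y at x=8: y = 33/8
y = 33/8

33/8


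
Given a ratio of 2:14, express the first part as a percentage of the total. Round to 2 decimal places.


Total parts = 2 + 14 = 16
First part fraction = 2/16
Percentage = (2/16) * 100
= 0.125 * 100
= 12.50%

12.50


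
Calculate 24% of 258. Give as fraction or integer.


Compute 24% of 258
Convert percentage: 24% = 24/100
Multiply: 258 * 24/100
= 6192/100
= 1548/25

1548/25


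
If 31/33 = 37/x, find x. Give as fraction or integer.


Setting up: 31/33 = 37/x
Cross multiply: 31 * x = 33 * 37
31x = 1221
x = 1221/31
x = 1221/31

1221/31


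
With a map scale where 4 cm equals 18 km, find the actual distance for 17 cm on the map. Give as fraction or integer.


Map scale: 4 cm = 18 km
Measured distance on map = 17 cm
Set up proportion: 17 * 18 / 4
= 306 / 4
= 153/2 km

153/2


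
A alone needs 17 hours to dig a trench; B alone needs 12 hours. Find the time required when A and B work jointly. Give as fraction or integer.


Rate of A = 1/17 job per hour
Rate of B = 1/12 job per hour
Combined rate = 1/17 + 1/12
Find common denominator: (12 + 17)/(17*12) = 29/204
Combined rate = 29/204 job per hour
Time together = 1 / (29/204) = 204/29 hours

204/29


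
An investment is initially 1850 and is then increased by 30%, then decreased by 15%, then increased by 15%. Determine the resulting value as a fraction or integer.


Start: 1850
Step 1: increase by 30% => multiply by 130/100
  1850 * 130/100 = 2405
Step 2: decrease by 15% => multiply by 85/100
  2405 * 85/100 = 8177/4
Step 3: increase by 15% => multiply by 115/100
  8177/4 * 115/100 = 188071/80
Final value = 188071/80

188071/80


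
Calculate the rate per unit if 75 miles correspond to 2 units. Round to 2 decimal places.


Total miles = 75
Number of units = 2
Unit rate = 75 / 2
= 37.50 miles per unit

37.50


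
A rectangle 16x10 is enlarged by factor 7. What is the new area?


Original dimensions: 16 x 10
Enlargement factor = 7
New width = 16 * 7 = 112
New height = 10 * 7 = 70
New area = 112 * 70 = 7840

7840


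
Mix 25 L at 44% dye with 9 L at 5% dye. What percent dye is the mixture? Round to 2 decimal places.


Solute in mixture 1 = 44% of 25 L = 25*44/100 = 11 L
Solute in mixture 2 = 5% of 9 L = 9*5/100 = 9/20 L
Total solute = 11 + 9/20 = 229/20 L
Total volume = 25 + 9 = 34 L
Final concentration = 229/20/34 * 100 = 33.68%

33.68


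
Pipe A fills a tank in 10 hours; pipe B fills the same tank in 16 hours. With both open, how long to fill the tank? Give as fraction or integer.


Rate of A = 1/10 job per hour
Rate of B = 1/16 job per hour
Combined rate = 1/10 + 1/16
Find common denominator: (16 + 10)/(10*16) = 26/160
Combined rate = 13/80 job per hour
Time together = 1 / (13/80) = 80/13 hours

80/13


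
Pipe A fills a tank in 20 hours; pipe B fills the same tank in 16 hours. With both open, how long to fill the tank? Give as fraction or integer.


Rate of A = 1/20 job per hour
Rate of B = 1/16 job per hour
Combined rate = 1/20 + 1/16
Find common denominator: (16 + 20)/(20*16) = 36/320
Combined rate = 9/80 job per hour
Time together = 1 / (9/80) = 80/9 hours

80/9


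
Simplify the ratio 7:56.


Find GCD(7, 56)
GCD = 7
Divide both by 7: 7/7 = 1, 56/7 = 8
Simplified ratio = 1:8

1:8


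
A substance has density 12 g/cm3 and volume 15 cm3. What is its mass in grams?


Using mass = density * volume
Density = 12 g/cm3
Volume = 15 cm3
Mass = 12 * 15
= 180 g

180


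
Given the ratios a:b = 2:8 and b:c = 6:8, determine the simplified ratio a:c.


Given a:b = 2:8 and b:c = 6:8
Make b consistent. Multiply first ratio by 6: a:b = 12:48
Multiply second ratio by 8: b:c = 48:64
Now b = 48 in both, so a:b:c = 12:48:64
Therefore a:c = 12:64
Simplify by GCD: a:c = 3:16

3:16


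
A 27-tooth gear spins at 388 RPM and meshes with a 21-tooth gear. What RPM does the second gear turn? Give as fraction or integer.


Gear ratio: teeth_A * RPM_A = teeth_B * RPM_B
27 * 388 = 21 * RPM_B
10476 = 21 * RPM_B
RPM_B = 10476 / 21
RPM_B = 3492/7

3492/7


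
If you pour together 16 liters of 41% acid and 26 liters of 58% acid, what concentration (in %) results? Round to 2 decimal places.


Solute in mixture 1 = 41% of 16 L = 16*41/100 = 164/25 L
Solute in mixture 2 = 58% of 26 L = 26*58/100 = 377/25 L
Total solute = 164/25 + 377/25 = 541/25 L
Total volume = 16 + 26 = 42 L
Final concentration = 541/25/42 * 100 = 51.52%

51.52


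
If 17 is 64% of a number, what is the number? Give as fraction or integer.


Given: 17 is 64% of the whole
Set up: 17 = 64/100 * whole
whole = 17 * 100 / 64
whole = 1700 / 64
whole = 425/16

425/16


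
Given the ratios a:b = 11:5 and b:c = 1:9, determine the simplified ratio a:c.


Given a:b = 11:5 and b:c = 1:9
Make b consistent. Multiply first ratio by 1: a:b = 11:5
Multiply second ratio by 5: b:c = 5:45
Now b = 5 in both, so a:b:c = 11:5:45
Therefore a:c = 11:45
Simplify by GCD: a:c = 11:45

11:45


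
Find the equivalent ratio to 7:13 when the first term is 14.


Original ratio: 7:13
First term target: 14
Scale factor = 14 / 7 = 2
Multiply second term: 13 * 2 = 26
Equivalent ratio = 14:26

14:26


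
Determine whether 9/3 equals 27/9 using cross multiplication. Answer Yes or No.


Cross multiply to check 9/3 = 27/9
Left cross product: 9 * 9 = 81
Right cross product: 3 * 27 = 81
81 = 81
Equal, so proportions match => Yes

Yes


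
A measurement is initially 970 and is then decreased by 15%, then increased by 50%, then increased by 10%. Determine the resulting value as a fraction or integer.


Start: 970
Step 1: decrease by 15% => multiply by 85/100
  970 * 85/100 = 1649/2
Step 2: increase by 50% => multiply by 150/100
  1649/2 * 150/100 = 4947/4
Step 3: increase by 10% => multiply by 110/100
  4947/4 * 110/100 = 54417/40
Final value = 54417/40

54417/40


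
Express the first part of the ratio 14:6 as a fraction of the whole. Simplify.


Total parts = 14 + 6 = 20
First part fraction = 14/20
Simplify: 14/20 = 7/10

7/10


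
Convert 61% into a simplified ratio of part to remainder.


Part = 61%, Remainder = 39%
Ratio = 61:39
GCD(61, 39) = 1
Simplify: 61:39 = 61:39

61:39


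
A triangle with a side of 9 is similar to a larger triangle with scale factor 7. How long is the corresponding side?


Similar triangles have proportional sides
Scale factor = 7
Smaller side = 9
Corresponding larger side = 9 * 7
= 63

63


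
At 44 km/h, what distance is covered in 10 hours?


Using distance = speed * time
Speed = 44 km/h
Time = 10 hours
Distance = 44 * 10
= 440 km

440


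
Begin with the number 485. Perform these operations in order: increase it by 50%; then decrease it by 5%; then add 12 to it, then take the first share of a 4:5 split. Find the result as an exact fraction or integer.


Start with 485.
Step 1: Increase by 50%: 485 * 150/100 = 1455/2
Step 2: Decrease by 5%: 1455/2 * 95/100 = 5529/8
Step 3: Add 12: 5529/8+12=5625/8; split 4:5 first = 5625/8*4/9 = 625/2
Final result = 625/2

625/2


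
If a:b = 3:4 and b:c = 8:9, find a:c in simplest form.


Given a:b = 3:4 and b:c = 8:9
Make b consistent. Multiply first ratio by 8: a:b = 24:32
Multiply second ratio by 4: b:c = 32:36
Now b = 32 in both, so a:b:c = 24:32:36
Therefore a:c = 24:36
Simplify by GCD: a:c = 2:3

2:3


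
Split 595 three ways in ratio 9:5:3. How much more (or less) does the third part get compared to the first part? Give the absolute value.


Total parts = 9 + 5 + 3 = 17
Value per part = 595 / 17 = 35
Shares: 9*35=315, 5*35=175, 3*35=105
Third share = 105, first share = 315
Difference = |105 - 315| = 210

210


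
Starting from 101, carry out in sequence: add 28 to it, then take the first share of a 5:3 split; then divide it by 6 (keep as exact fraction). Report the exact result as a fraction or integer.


Start with 101.
Step 1: Add 28: 101+28=129; split 5:3 first = 129*5/8 = 645/8
Step 2: Divide by 6: 645/8 / 6 = 215/16
Final result = 215/16

215/16


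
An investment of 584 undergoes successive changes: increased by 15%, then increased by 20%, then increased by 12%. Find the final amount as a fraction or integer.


Start: 584
Step 1: increase by 15% => multiply by 115/100
  584 * 115/100 = 3358/5
Step 2: increase by 20% => multiply by 120/100
  3358/5 * 120/100 = 20148/25
Step 3: increase by 12% => multiply by 112/100
  20148/25 * 112/100 = 564144/625
Final value = 564144/625

564144/625


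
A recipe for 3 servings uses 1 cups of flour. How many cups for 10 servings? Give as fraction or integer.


Original: 1 cups for 3 servings
Target servings = 10
Scaling factor = 10/3
New amount = 1 * 10/3
= 10/3
= 10/3 cups

10/3


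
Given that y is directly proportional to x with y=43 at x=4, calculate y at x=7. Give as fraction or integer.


Direct proportion: y = kx
Find k: k = 43/4 = 43/4
Compute y at x=7: y = 43/4 * 7
y = 301/4

301/4


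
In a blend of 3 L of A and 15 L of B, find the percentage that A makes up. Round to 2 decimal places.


Volume of A = 3 L
Volume of B = 15 L
Total volume = 3 + 15 = 18 L
Percentage of A = (3/18) * 100
= 16.67%

16.67


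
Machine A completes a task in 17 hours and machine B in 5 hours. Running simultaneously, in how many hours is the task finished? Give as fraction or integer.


Rate of A = 1/17 job per hour
Rate of B = 1/5 job per hour
Combined rate = 1/17 + 1/5
Find common denominator: (5 + 17)/(17*5) = 22/85
Combined rate = 22/85 job per hour
Time together = 1 / (22/85) = 85/22 hours

85/22


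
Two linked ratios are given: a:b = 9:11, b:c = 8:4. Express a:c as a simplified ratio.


Given a:b = 9:11 and b:c = 8:4
Make b consistent. Multiply first ratio by 8: a:b = 72:88
Multiply second ratio by 11: b:c = 88:44
Now b = 88 in both, so a:b:c = 72:88:44
Therefore a:c = 72:44
Simplify by GCD: a:c = 18:11

18:11


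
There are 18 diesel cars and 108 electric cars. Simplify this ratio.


Find GCD(18, 108)
GCD = 18
Divide both by 18: 18/18 = 1, 108/18 = 6
Simplified ratio = 1:6

1:6


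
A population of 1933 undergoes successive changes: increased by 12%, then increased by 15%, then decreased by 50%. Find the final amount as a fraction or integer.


Start: 1933
Step 1: increase by 12% => multiply by 112/100
  1933 * 112/100 = 54124/25
Step 2: increase by 15% => multiply by 115/100
  54124/25 * 115/100 = 311213/125
Step 3: decrease by 50% => multiply by 50/100
  311213/125 * 50/100 = 311213/250
Final value = 311213/250

311213/250


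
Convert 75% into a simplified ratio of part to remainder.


Part = 75%, Remainder = 25%
Ratio = 75:25
GCD(75, 25) = 25
Simplify: 3:1 = 3:1

3:1


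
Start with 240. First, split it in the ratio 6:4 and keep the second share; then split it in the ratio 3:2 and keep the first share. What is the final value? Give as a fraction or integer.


Start with 240.
Step 1: Split 6:4, second share = 240 * 4/10 = 96
Step 2: Split 3:2, first share = 96 * 3/5 = 288/5
Final result = 288/5

288/5
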